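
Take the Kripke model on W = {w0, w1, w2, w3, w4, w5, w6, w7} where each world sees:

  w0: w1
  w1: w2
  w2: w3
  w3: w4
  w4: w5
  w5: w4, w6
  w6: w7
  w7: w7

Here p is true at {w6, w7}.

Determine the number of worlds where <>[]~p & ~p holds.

5

w0: <>[]~p is T, ~p is T. ✓
w1: <>[]~p is T, ~p is T. ✓
w2: <>[]~p is T, ~p is T. ✓
w3: <>[]~p is T, ~p is T. ✓
w4: <>[]~p is F, ~p is T. ✗
w5: <>[]~p is T, ~p is T. ✓
w6: <>[]~p is F, ~p is F. ✗
w7: <>[]~p is F, ~p is F. ✗
Satisfying worlds: {w0, w1, w2, w3, w5}.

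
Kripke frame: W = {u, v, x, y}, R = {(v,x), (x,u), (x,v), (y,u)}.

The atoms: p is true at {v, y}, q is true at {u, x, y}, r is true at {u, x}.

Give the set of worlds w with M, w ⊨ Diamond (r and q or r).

{v, x, y}

u: no successors, so Diamond (r and q or r) fails. ✗
v: successors {x}; r and q or r there: x:T. ✓
x: successors {u, v}; r and q or r there: u:T, v:F. ✓
y: successors {u}; r and q or r there: u:T. ✓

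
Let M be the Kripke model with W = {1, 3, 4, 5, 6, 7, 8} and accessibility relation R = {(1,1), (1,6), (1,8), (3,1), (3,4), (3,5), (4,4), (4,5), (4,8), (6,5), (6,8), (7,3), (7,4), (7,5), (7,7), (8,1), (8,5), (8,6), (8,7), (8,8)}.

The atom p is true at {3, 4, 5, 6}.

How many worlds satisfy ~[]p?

6

1: []p is F. ✓
3: []p is F. ✓
4: []p is F. ✓
5: []p is T. ✗
6: []p is F. ✓
7: []p is F. ✓
8: []p is F. ✓
Satisfying worlds: {1, 3, 4, 6, 7, 8}.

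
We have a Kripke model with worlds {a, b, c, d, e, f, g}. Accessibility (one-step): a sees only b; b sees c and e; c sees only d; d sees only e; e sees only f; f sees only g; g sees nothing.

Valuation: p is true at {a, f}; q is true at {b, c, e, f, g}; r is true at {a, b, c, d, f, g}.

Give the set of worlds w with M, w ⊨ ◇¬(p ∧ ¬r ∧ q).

a: successors {b}; ¬(p ∧ ¬r ∧ q) there: b:T. ✓
b: successors {c, e}; ¬(p ∧ ¬r ∧ q) there: c:T, e:T. ✓
c: successors {d}; ¬(p ∧ ¬r ∧ q) there: d:T. ✓
d: successors {e}; ¬(p ∧ ¬r ∧ q) there: e:T. ✓
e: successors {f}; ¬(p ∧ ¬r ∧ q) there: f:T. ✓
f: successors {g}; ¬(p ∧ ¬r ∧ q) there: g:T. ✓
g: no successors, so ◇¬(p ∧ ¬r ∧ q) fails. ✗

{a, b, c, d, e, f}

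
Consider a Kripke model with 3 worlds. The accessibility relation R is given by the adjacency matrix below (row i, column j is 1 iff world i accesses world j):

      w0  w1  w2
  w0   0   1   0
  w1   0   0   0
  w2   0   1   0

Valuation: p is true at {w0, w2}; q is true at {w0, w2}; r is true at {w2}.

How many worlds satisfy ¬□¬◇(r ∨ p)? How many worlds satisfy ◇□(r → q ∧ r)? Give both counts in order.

0 and 2

For ¬□¬◇(r ∨ p):
w0: □¬◇(r ∨ p) is T. ✗
w1: □¬◇(r ∨ p) is T. ✗
w2: □¬◇(r ∨ p) is T. ✗
— 0 worlds.
For ◇□(r → q ∧ r):
w0: successors {w1}; □(r → q ∧ r) there: w1:T. ✓
w1: no successors, so ◇□(r → q ∧ r) fails. ✗
w2: successors {w1}; □(r → q ∧ r) there: w1:T. ✓
— 2 worlds.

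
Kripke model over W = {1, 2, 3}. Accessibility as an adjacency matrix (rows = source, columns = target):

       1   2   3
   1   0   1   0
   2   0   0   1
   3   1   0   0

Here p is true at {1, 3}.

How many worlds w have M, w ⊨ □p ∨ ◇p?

1: □p is F, ◇p is F. ✗
2: □p is T, ◇p is T. ✓
3: □p is T, ◇p is T. ✓
Satisfying worlds: {2, 3}.

2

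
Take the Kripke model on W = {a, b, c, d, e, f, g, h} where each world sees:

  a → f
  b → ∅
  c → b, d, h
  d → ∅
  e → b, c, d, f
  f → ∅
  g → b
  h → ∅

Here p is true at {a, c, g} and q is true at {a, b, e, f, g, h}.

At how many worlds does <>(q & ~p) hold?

a: successors {f}; q & ~p there: f:T. ✓
b: no successors, so <>(q & ~p) fails. ✗
c: successors {b, d, h}; q & ~p there: b:T, d:F, h:T. ✓
d: no successors, so <>(q & ~p) fails. ✗
e: successors {b, c, d, f}; q & ~p there: b:T, c:F, d:F, f:T. ✓
f: no successors, so <>(q & ~p) fails. ✗
g: successors {b}; q & ~p there: b:T. ✓
h: no successors, so <>(q & ~p) fails. ✗
Satisfying worlds: {a, c, e, g}.

4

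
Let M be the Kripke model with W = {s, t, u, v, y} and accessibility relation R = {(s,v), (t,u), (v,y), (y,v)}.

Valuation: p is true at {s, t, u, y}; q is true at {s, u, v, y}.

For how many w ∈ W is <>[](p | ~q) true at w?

3

s: successors {v}; [](p | ~q) there: v:T. ✓
t: successors {u}; [](p | ~q) there: u:T. ✓
u: no successors, so <>[](p | ~q) fails. ✗
v: successors {y}; [](p | ~q) there: y:F. ✗
y: successors {v}; [](p | ~q) there: v:T. ✓
Satisfying worlds: {s, t, y}.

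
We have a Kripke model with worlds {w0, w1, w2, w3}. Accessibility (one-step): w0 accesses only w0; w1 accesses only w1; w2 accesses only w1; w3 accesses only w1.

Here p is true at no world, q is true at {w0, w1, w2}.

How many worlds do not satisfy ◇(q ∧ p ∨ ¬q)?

w0: successors {w0}; q ∧ p ∨ ¬q there: w0:F. ✗
w1: successors {w1}; q ∧ p ∨ ¬q there: w1:F. ✗
w2: successors {w1}; q ∧ p ∨ ¬q there: w1:F. ✗
w3: successors {w1}; q ∧ p ∨ ¬q there: w1:F. ✗
Satisfying worlds: ∅.
So ◇(q ∧ p ∨ ¬q) fails at the other 4 worlds.

4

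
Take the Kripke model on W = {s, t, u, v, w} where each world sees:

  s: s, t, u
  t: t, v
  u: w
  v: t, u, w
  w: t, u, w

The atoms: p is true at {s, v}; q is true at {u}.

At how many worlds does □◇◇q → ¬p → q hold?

s: □◇◇q is T, ¬p → q is T. ✓
t: □◇◇q is T, ¬p → q is F. ✗
u: □◇◇q is T, ¬p → q is T. ✓
v: □◇◇q is T, ¬p → q is T. ✓
w: □◇◇q is T, ¬p → q is F. ✗
Satisfying worlds: {s, u, v}.

3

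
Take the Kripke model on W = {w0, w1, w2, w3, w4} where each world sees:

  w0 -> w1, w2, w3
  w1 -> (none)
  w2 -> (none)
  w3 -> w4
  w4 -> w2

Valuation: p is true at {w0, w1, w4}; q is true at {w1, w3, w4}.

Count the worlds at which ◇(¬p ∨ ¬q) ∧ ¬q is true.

w0: ◇(¬p ∨ ¬q) is T, ¬q is T. ✓
w1: ◇(¬p ∨ ¬q) is F, ¬q is F. ✗
w2: ◇(¬p ∨ ¬q) is F, ¬q is T. ✗
w3: ◇(¬p ∨ ¬q) is F, ¬q is F. ✗
w4: ◇(¬p ∨ ¬q) is T, ¬q is F. ✗
Satisfying worlds: {w0}.

1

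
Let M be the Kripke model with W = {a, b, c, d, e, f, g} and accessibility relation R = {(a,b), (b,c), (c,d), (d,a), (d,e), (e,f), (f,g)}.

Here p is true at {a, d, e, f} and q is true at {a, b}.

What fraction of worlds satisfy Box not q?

5/7

a: successors {b}; not q there: b:F. ✗
b: successors {c}; not q there: c:T. ✓
c: successors {d}; not q there: d:T. ✓
d: successors {a, e}; not q there: a:F, e:T. ✗
e: successors {f}; not q there: f:T. ✓
f: successors {g}; not q there: g:T. ✓
g: no successors, so Box not q holds vacuously. ✓
That's 5 of 7 worlds, so 5/7.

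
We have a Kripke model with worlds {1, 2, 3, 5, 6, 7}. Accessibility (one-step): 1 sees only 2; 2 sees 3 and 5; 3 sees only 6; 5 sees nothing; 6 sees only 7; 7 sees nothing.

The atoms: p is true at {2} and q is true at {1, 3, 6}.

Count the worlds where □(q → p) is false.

2

1: successors {2}; q → p there: 2:T. ✓
2: successors {3, 5}; q → p there: 3:F, 5:T. ✗
3: successors {6}; q → p there: 6:F. ✗
5: no successors, so □(q → p) holds vacuously. ✓
6: successors {7}; q → p there: 7:T. ✓
7: no successors, so □(q → p) holds vacuously. ✓
Satisfying worlds: {1, 5, 6, 7}.
So □(q → p) fails at the other 2 worlds.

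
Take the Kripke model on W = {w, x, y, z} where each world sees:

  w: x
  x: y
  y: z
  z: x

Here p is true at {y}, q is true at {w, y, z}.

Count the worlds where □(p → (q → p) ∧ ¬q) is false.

w: successors {x}; p → (q → p) ∧ ¬q there: x:T. ✓
x: successors {y}; p → (q → p) ∧ ¬q there: y:F. ✗
y: successors {z}; p → (q → p) ∧ ¬q there: z:T. ✓
z: successors {x}; p → (q → p) ∧ ¬q there: x:T. ✓
Satisfying worlds: {w, y, z}.
So □(p → (q → p) ∧ ¬q) fails at the other 1 world.

1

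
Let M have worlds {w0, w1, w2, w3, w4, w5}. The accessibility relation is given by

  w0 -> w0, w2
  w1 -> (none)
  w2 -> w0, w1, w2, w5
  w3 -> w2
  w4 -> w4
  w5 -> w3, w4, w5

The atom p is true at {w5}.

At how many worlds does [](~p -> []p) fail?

w0: successors {w0, w2}; ~p -> []p there: w0:F, w2:F. ✗
w1: no successors, so [](~p -> []p) holds vacuously. ✓
w2: successors {w0, w1, w2, w5}; ~p -> []p there: w0:F, w1:T, w2:F, w5:T. ✗
w3: successors {w2}; ~p -> []p there: w2:F. ✗
w4: successors {w4}; ~p -> []p there: w4:F. ✗
w5: successors {w3, w4, w5}; ~p -> []p there: w3:F, w4:F, w5:T. ✗
Satisfying worlds: {w1}.
So [](~p -> []p) fails at the other 5 worlds.

5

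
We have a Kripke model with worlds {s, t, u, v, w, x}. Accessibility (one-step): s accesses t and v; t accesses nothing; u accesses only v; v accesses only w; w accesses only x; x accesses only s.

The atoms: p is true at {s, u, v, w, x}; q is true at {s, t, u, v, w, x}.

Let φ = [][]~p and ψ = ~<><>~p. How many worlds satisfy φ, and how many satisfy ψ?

For [][]~p:
s: successors {t, v}; []~p there: t:T, v:F. ✗
t: no successors, so [][]~p holds vacuously. ✓
u: successors {v}; []~p there: v:F. ✗
v: successors {w}; []~p there: w:F. ✗
w: successors {x}; []~p there: x:F. ✗
x: successors {s}; []~p there: s:F. ✗
— 1 world.
For ~<><>~p:
s: <><>~p is F. ✓
t: <><>~p is F. ✓
u: <><>~p is F. ✓
v: <><>~p is F. ✓
w: <><>~p is F. ✓
x: <><>~p is T. ✗
— 5 worlds.

1 and 5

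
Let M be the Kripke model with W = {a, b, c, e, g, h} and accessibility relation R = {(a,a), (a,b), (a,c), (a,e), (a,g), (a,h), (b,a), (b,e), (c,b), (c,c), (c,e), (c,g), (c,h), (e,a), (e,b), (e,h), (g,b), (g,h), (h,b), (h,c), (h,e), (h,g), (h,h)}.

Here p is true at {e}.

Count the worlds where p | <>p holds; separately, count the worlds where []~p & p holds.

5 and 1

For p | <>p:
a: p is F, <>p is T. ✓
b: p is F, <>p is T. ✓
c: p is F, <>p is T. ✓
e: p is T, <>p is F. ✓
g: p is F, <>p is F. ✗
h: p is F, <>p is T. ✓
— 5 worlds.
For []~p & p:
a: []~p is F, p is F. ✗
b: []~p is F, p is F. ✗
c: []~p is F, p is F. ✗
e: []~p is T, p is T. ✓
g: []~p is T, p is F. ✗
h: []~p is F, p is F. ✗
— 1 world.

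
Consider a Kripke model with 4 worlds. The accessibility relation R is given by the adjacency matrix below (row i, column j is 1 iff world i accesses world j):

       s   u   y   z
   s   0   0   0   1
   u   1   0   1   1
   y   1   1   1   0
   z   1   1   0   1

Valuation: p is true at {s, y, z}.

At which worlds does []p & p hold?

s: []p is T, p is T. ✓
u: []p is T, p is F. ✗
y: []p is F, p is T. ✗
z: []p is F, p is T. ✗

{s}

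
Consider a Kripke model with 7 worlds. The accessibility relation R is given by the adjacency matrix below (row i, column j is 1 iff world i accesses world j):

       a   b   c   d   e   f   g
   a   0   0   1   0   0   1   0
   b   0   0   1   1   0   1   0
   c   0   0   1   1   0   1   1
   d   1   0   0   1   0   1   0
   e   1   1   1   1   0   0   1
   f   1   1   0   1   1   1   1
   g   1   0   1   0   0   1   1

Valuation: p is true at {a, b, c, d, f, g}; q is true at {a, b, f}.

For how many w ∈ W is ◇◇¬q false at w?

a: successors {c, f}; ◇¬q there: c:T, f:T. ✓
b: successors {c, d, f}; ◇¬q there: c:T, d:T, f:T. ✓
c: successors {c, d, f, g}; ◇¬q there: c:T, d:T, f:T, g:T. ✓
d: successors {a, d, f}; ◇¬q there: a:T, d:T, f:T. ✓
e: successors {a, b, c, d, g}; ◇¬q there: a:T, b:T, c:T, d:T, g:T. ✓
f: successors {a, b, d, e, f, g}; ◇¬q there: a:T, b:T, d:T, e:T, f:T, g:T. ✓
g: successors {a, c, f, g}; ◇¬q there: a:T, c:T, f:T, g:T. ✓
Satisfying worlds: {a, b, c, d, e, f, g}.
So ◇◇¬q fails at the other 0 worlds.

0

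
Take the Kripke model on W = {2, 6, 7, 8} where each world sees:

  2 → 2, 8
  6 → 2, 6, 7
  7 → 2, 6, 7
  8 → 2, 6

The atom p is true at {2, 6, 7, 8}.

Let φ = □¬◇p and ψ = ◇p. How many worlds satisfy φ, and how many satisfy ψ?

0 and 4

For □¬◇p:
2: successors {2, 8}; ¬◇p there: 2:F, 8:F. ✗
6: successors {2, 6, 7}; ¬◇p there: 2:F, 6:F, 7:F. ✗
7: successors {2, 6, 7}; ¬◇p there: 2:F, 6:F, 7:F. ✗
8: successors {2, 6}; ¬◇p there: 2:F, 6:F. ✗
— 0 worlds.
For ◇p:
2: successors {2, 8}; p there: 2:T, 8:T. ✓
6: successors {2, 6, 7}; p there: 2:T, 6:T, 7:T. ✓
7: successors {2, 6, 7}; p there: 2:T, 6:T, 7:T. ✓
8: successors {2, 6}; p there: 2:T, 6:T. ✓
— 4 worlds.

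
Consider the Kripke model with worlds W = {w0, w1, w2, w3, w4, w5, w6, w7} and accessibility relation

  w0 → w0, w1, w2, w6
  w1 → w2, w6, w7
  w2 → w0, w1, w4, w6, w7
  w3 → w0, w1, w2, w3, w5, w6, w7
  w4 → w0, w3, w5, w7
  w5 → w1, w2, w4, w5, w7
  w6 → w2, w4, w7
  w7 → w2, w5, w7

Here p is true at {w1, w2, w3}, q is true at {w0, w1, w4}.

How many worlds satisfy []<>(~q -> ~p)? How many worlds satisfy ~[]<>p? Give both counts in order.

8 and 0

For []<>(~q -> ~p):
w0: successors {w0, w1, w2, w6}; <>(~q -> ~p) there: w0:T, w1:T, w2:T, w6:T. ✓
w1: successors {w2, w6, w7}; <>(~q -> ~p) there: w2:T, w6:T, w7:T. ✓
w2: successors {w0, w1, w4, w6, w7}; <>(~q -> ~p) there: w0:T, w1:T, w4:T, w6:T, w7:T. ✓
w3: successors {w0, w1, w2, w3, w5, w6, w7}; <>(~q -> ~p) there: w0:T, w1:T, w2:T, w3:T, w5:T, w6:T, w7:T. ✓
w4: successors {w0, w3, w5, w7}; <>(~q -> ~p) there: w0:T, w3:T, w5:T, w7:T. ✓
w5: successors {w1, w2, w4, w5, w7}; <>(~q -> ~p) there: w1:T, w2:T, w4:T, w5:T, w7:T. ✓
w6: successors {w2, w4, w7}; <>(~q -> ~p) there: w2:T, w4:T, w7:T. ✓
w7: successors {w2, w5, w7}; <>(~q -> ~p) there: w2:T, w5:T, w7:T. ✓
— 8 worlds.
For ~[]<>p:
w0: []<>p is T. ✗
w1: []<>p is T. ✗
w2: []<>p is T. ✗
w3: []<>p is T. ✗
w4: []<>p is T. ✗
w5: []<>p is T. ✗
w6: []<>p is T. ✗
w7: []<>p is T. ✗
— 0 worlds.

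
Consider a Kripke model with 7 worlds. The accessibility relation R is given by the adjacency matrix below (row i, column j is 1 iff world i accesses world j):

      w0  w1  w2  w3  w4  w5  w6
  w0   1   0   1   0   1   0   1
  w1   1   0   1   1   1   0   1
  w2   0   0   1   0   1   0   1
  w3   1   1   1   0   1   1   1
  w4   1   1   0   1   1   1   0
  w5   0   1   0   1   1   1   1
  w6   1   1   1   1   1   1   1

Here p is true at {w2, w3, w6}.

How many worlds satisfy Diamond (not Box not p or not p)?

7

w0: successors {w0, w2, w4, w6}; not Box not p or not p there: w0:T, w2:T, w4:T, w6:T. ✓
w1: successors {w0, w2, w3, w4, w6}; not Box not p or not p there: w0:T, w2:T, w3:T, w4:T, w6:T. ✓
w2: successors {w2, w4, w6}; not Box not p or not p there: w2:T, w4:T, w6:T. ✓
w3: successors {w0, w1, w2, w4, w5, w6}; not Box not p or not p there: w0:T, w1:T, w2:T, w4:T, w5:T, w6:T. ✓
w4: successors {w0, w1, w3, w4, w5}; not Box not p or not p there: w0:T, w1:T, w3:T, w4:T, w5:T. ✓
w5: successors {w1, w3, w4, w5, w6}; not Box not p or not p there: w1:T, w3:T, w4:T, w5:T, w6:T. ✓
w6: successors {w0, w1, w2, w3, w4, w5, w6}; not Box not p or not p there: w0:T, w1:T, w2:T, w3:T, w4:T, w5:T, w6:T. ✓
Satisfying worlds: {w0, w1, w2, w3, w4, w5, w6}.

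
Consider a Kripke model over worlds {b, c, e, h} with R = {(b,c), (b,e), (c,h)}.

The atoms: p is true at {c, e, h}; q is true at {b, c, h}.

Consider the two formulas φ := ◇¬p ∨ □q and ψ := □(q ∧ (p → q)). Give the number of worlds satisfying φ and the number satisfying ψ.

For ◇¬p ∨ □q:
b: ◇¬p is F, □q is F. ✗
c: ◇¬p is F, □q is T. ✓
e: ◇¬p is F, □q is T. ✓
h: ◇¬p is F, □q is T. ✓
— 3 worlds.
For □(q ∧ (p → q)):
b: successors {c, e}; q ∧ (p → q) there: c:T, e:F. ✗
c: successors {h}; q ∧ (p → q) there: h:T. ✓
e: no successors, so □(q ∧ (p → q)) holds vacuously. ✓
h: no successors, so □(q ∧ (p → q)) holds vacuously. ✓
— 3 worlds.

3 and 3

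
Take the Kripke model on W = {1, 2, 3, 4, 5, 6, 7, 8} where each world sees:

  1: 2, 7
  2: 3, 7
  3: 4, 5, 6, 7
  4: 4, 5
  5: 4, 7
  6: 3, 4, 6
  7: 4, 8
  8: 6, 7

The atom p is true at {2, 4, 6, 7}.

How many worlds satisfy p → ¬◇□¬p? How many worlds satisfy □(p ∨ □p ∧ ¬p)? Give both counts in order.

For p → ¬◇□¬p:
1: p is F, ¬◇□¬p is T. ✓
2: p is T, ¬◇□¬p is T. ✓
3: p is F, ¬◇□¬p is T. ✓
4: p is T, ¬◇□¬p is T. ✓
5: p is F, ¬◇□¬p is T. ✓
6: p is T, ¬◇□¬p is T. ✓
7: p is T, ¬◇□¬p is T. ✓
8: p is F, ¬◇□¬p is T. ✓
— 8 worlds.
For □(p ∨ □p ∧ ¬p):
1: successors {2, 7}; p ∨ □p ∧ ¬p there: 2:T, 7:T. ✓
2: successors {3, 7}; p ∨ □p ∧ ¬p there: 3:F, 7:T. ✗
3: successors {4, 5, 6, 7}; p ∨ □p ∧ ¬p there: 4:T, 5:T, 6:T, 7:T. ✓
4: successors {4, 5}; p ∨ □p ∧ ¬p there: 4:T, 5:T. ✓
5: successors {4, 7}; p ∨ □p ∧ ¬p there: 4:T, 7:T. ✓
6: successors {3, 4, 6}; p ∨ □p ∧ ¬p there: 3:F, 4:T, 6:T. ✗
7: successors {4, 8}; p ∨ □p ∧ ¬p there: 4:T, 8:T. ✓
8: successors {6, 7}; p ∨ □p ∧ ¬p there: 6:T, 7:T. ✓
— 6 worlds.

8 and 6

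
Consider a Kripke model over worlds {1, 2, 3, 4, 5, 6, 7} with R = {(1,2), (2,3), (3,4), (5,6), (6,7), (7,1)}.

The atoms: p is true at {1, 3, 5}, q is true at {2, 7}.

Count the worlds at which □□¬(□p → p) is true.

1: successors {2}; □¬(□p → p) there: 2:F. ✗
2: successors {3}; □¬(□p → p) there: 3:T. ✓
3: successors {4}; □¬(□p → p) there: 4:T. ✓
4: no successors, so □□¬(□p → p) holds vacuously. ✓
5: successors {6}; □¬(□p → p) there: 6:T. ✓
6: successors {7}; □¬(□p → p) there: 7:F. ✗
7: successors {1}; □¬(□p → p) there: 1:T. ✓
Satisfying worlds: {2, 3, 4, 5, 7}.

5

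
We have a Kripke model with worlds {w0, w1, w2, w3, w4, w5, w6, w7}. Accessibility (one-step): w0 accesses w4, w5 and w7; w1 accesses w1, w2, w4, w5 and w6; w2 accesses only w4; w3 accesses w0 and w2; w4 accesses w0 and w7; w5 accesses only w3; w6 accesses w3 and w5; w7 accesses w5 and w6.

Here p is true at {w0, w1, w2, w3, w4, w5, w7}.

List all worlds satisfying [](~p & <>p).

w0: successors {w4, w5, w7}; ~p & <>p there: w4:F, w5:F, w7:F. ✗
w1: successors {w1, w2, w4, w5, w6}; ~p & <>p there: w1:F, w2:F, w4:F, w5:F, w6:T. ✗
w2: successors {w4}; ~p & <>p there: w4:F. ✗
w3: successors {w0, w2}; ~p & <>p there: w0:F, w2:F. ✗
w4: successors {w0, w7}; ~p & <>p there: w0:F, w7:F. ✗
w5: successors {w3}; ~p & <>p there: w3:F. ✗
w6: successors {w3, w5}; ~p & <>p there: w3:F, w5:F. ✗
w7: successors {w5, w6}; ~p & <>p there: w5:F, w6:T. ✗

∅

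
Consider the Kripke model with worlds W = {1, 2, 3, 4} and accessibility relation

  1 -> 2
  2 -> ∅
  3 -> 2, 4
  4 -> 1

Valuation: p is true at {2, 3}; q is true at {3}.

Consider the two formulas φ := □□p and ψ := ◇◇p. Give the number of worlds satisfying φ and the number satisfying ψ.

3 and 1

For □□p:
1: successors {2}; □p there: 2:T. ✓
2: no successors, so □□p holds vacuously. ✓
3: successors {2, 4}; □p there: 2:T, 4:F. ✗
4: successors {1}; □p there: 1:T. ✓
— 3 worlds.
For ◇◇p:
1: successors {2}; ◇p there: 2:F. ✗
2: no successors, so ◇◇p fails. ✗
3: successors {2, 4}; ◇p there: 2:F, 4:F. ✗
4: successors {1}; ◇p there: 1:T. ✓
— 1 world.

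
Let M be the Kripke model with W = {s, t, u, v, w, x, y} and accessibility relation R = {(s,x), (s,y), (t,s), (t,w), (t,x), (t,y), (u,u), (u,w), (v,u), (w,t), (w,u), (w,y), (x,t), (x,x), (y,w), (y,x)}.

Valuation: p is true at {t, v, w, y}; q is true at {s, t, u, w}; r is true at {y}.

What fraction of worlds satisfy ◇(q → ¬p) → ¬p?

s: ◇(q → ¬p) is T, ¬p is T. ✓
t: ◇(q → ¬p) is T, ¬p is F. ✗
u: ◇(q → ¬p) is T, ¬p is T. ✓
v: ◇(q → ¬p) is T, ¬p is F. ✗
w: ◇(q → ¬p) is T, ¬p is F. ✗
x: ◇(q → ¬p) is T, ¬p is T. ✓
y: ◇(q → ¬p) is T, ¬p is F. ✗
That's 3 of 7 worlds, so 3/7.

3/7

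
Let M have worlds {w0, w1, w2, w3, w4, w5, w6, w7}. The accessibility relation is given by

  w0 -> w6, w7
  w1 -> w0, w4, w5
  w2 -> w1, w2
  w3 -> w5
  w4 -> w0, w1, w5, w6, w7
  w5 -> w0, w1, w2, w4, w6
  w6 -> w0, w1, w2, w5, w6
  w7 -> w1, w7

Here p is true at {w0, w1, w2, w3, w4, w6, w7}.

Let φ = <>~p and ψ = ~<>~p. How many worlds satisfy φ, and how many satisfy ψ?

4 and 4

For <>~p:
w0: successors {w6, w7}; ~p there: w6:F, w7:F. ✗
w1: successors {w0, w4, w5}; ~p there: w0:F, w4:F, w5:T. ✓
w2: successors {w1, w2}; ~p there: w1:F, w2:F. ✗
w3: successors {w5}; ~p there: w5:T. ✓
w4: successors {w0, w1, w5, w6, w7}; ~p there: w0:F, w1:F, w5:T, w6:F, w7:F. ✓
w5: successors {w0, w1, w2, w4, w6}; ~p there: w0:F, w1:F, w2:F, w4:F, w6:F. ✗
w6: successors {w0, w1, w2, w5, w6}; ~p there: w0:F, w1:F, w2:F, w5:T, w6:F. ✓
w7: successors {w1, w7}; ~p there: w1:F, w7:F. ✗
— 4 worlds.
For ~<>~p:
w0: <>~p is F. ✓
w1: <>~p is T. ✗
w2: <>~p is F. ✓
w3: <>~p is T. ✗
w4: <>~p is T. ✗
w5: <>~p is F. ✓
w6: <>~p is T. ✗
w7: <>~p is F. ✓
— 4 worlds.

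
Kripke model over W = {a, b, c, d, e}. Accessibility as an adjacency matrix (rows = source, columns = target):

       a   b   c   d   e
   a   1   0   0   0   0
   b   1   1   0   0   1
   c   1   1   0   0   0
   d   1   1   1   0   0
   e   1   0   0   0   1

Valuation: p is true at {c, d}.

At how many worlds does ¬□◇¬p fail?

a: □◇¬p is T. ✗
b: □◇¬p is T. ✗
c: □◇¬p is T. ✗
d: □◇¬p is T. ✗
e: □◇¬p is T. ✗
Satisfying worlds: ∅.
So ¬□◇¬p fails at the other 5 worlds.

5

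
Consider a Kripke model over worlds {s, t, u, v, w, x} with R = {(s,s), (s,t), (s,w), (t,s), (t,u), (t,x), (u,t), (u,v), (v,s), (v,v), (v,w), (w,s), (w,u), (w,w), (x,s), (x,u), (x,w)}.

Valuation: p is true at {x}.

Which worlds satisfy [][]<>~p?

s: successors {s, t, w}; []<>~p there: s:T, t:T, w:T. ✓
t: successors {s, u, x}; []<>~p there: s:T, u:T, x:T. ✓
u: successors {t, v}; []<>~p there: t:T, v:T. ✓
v: successors {s, v, w}; []<>~p there: s:T, v:T, w:T. ✓
w: successors {s, u, w}; []<>~p there: s:T, u:T, w:T. ✓
x: successors {s, u, w}; []<>~p there: s:T, u:T, w:T. ✓

{s, t, u, v, w, x}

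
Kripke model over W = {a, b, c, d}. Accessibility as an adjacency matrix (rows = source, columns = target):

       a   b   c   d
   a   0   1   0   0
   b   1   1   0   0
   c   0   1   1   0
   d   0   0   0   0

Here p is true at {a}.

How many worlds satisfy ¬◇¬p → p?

a: ¬◇¬p is F, p is T. ✓
b: ¬◇¬p is F, p is F. ✓
c: ¬◇¬p is F, p is F. ✓
d: ¬◇¬p is T, p is F. ✗
Satisfying worlds: {a, b, c}.

3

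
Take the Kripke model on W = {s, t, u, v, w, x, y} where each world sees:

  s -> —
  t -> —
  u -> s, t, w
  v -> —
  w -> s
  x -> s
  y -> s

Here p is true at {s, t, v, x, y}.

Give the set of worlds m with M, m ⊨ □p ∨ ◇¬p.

s: □p is T, ◇¬p is F. ✓
t: □p is T, ◇¬p is F. ✓
u: □p is F, ◇¬p is T. ✓
v: □p is T, ◇¬p is F. ✓
w: □p is T, ◇¬p is F. ✓
x: □p is T, ◇¬p is F. ✓
y: □p is T, ◇¬p is F. ✓

{s, t, u, v, w, x, y}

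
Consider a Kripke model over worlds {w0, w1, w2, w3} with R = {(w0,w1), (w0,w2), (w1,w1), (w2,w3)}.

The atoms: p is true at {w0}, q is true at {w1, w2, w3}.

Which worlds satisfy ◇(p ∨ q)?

{w0, w1, w2}

w0: successors {w1, w2}; p ∨ q there: w1:T, w2:T. ✓
w1: successors {w1}; p ∨ q there: w1:T. ✓
w2: successors {w3}; p ∨ q there: w3:T. ✓
w3: no successors, so ◇(p ∨ q) fails. ✗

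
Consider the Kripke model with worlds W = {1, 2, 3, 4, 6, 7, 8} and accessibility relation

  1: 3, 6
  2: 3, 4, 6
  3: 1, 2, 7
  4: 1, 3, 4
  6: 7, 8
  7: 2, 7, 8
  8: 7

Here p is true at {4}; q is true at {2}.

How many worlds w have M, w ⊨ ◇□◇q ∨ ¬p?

6

1: ◇□◇q is F, ¬p is T. ✓
2: ◇□◇q is F, ¬p is T. ✓
3: ◇□◇q is F, ¬p is T. ✓
4: ◇□◇q is F, ¬p is F. ✗
6: ◇□◇q is T, ¬p is T. ✓
7: ◇□◇q is T, ¬p is T. ✓
8: ◇□◇q is F, ¬p is T. ✓
Satisfying worlds: {1, 2, 3, 6, 7, 8}.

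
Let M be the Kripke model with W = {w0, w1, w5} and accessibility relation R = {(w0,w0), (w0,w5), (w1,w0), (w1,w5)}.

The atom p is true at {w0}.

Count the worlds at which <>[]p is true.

w0: successors {w0, w5}; []p there: w0:F, w5:T. ✓
w1: successors {w0, w5}; []p there: w0:F, w5:T. ✓
w5: no successors, so <>[]p fails. ✗
Satisfying worlds: {w0, w1}.

2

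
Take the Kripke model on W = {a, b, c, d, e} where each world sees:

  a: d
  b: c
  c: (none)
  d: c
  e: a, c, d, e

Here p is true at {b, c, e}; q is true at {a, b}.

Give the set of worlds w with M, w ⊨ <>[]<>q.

a: successors {d}; []<>q there: d:F. ✗
b: successors {c}; []<>q there: c:T. ✓
c: no successors, so <>[]<>q fails. ✗
d: successors {c}; []<>q there: c:T. ✓
e: successors {a, c, d, e}; []<>q there: a:F, c:T, d:F, e:F. ✓

{b, d, e}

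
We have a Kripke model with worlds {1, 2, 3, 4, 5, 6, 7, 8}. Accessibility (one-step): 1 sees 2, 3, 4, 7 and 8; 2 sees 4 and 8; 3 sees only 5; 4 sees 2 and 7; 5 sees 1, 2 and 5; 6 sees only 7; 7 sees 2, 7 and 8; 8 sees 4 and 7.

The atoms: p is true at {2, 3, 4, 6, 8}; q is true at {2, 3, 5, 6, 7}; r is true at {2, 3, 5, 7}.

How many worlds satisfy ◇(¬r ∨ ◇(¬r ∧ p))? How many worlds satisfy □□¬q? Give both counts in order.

For ◇(¬r ∨ ◇(¬r ∧ p)):
1: successors {2, 3, 4, 7, 8}; ¬r ∨ ◇(¬r ∧ p) there: 2:T, 3:F, 4:T, 7:T, 8:T. ✓
2: successors {4, 8}; ¬r ∨ ◇(¬r ∧ p) there: 4:T, 8:T. ✓
3: successors {5}; ¬r ∨ ◇(¬r ∧ p) there: 5:F. ✗
4: successors {2, 7}; ¬r ∨ ◇(¬r ∧ p) there: 2:T, 7:T. ✓
5: successors {1, 2, 5}; ¬r ∨ ◇(¬r ∧ p) there: 1:T, 2:T, 5:F. ✓
6: successors {7}; ¬r ∨ ◇(¬r ∧ p) there: 7:T. ✓
7: successors {2, 7, 8}; ¬r ∨ ◇(¬r ∧ p) there: 2:T, 7:T, 8:T. ✓
8: successors {4, 7}; ¬r ∨ ◇(¬r ∧ p) there: 4:T, 7:T. ✓
— 7 worlds.
For □□¬q:
1: successors {2, 3, 4, 7, 8}; □¬q there: 2:T, 3:F, 4:F, 7:F, 8:F. ✗
2: successors {4, 8}; □¬q there: 4:F, 8:F. ✗
3: successors {5}; □¬q there: 5:F. ✗
4: successors {2, 7}; □¬q there: 2:T, 7:F. ✗
5: successors {1, 2, 5}; □¬q there: 1:F, 2:T, 5:F. ✗
6: successors {7}; □¬q there: 7:F. ✗
7: successors {2, 7, 8}; □¬q there: 2:T, 7:F, 8:F. ✗
8: successors {4, 7}; □¬q there: 4:F, 7:F. ✗
— 0 worlds.

7 and 0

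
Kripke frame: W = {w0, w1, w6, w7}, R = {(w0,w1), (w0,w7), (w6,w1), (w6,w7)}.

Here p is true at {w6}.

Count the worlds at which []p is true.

2

w0: successors {w1, w7}; p there: w1:F, w7:F. ✗
w1: no successors, so []p holds vacuously. ✓
w6: successors {w1, w7}; p there: w1:F, w7:F. ✗
w7: no successors, so []p holds vacuously. ✓
Satisfying worlds: {w1, w7}.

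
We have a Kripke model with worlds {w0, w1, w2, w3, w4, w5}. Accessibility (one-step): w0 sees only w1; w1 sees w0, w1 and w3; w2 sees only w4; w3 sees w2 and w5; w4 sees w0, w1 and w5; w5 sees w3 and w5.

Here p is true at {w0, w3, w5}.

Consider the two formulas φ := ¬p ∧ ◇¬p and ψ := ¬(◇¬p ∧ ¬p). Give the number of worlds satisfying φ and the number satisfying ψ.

3 and 3

For ¬p ∧ ◇¬p:
w0: ¬p is F, ◇¬p is T. ✗
w1: ¬p is T, ◇¬p is T. ✓
w2: ¬p is T, ◇¬p is T. ✓
w3: ¬p is F, ◇¬p is T. ✗
w4: ¬p is T, ◇¬p is T. ✓
w5: ¬p is F, ◇¬p is F. ✗
— 3 worlds.
For ¬(◇¬p ∧ ¬p):
w0: ◇¬p ∧ ¬p is F. ✓
w1: ◇¬p ∧ ¬p is T. ✗
w2: ◇¬p ∧ ¬p is T. ✗
w3: ◇¬p ∧ ¬p is F. ✓
w4: ◇¬p ∧ ¬p is T. ✗
w5: ◇¬p ∧ ¬p is F. ✓
— 3 worlds.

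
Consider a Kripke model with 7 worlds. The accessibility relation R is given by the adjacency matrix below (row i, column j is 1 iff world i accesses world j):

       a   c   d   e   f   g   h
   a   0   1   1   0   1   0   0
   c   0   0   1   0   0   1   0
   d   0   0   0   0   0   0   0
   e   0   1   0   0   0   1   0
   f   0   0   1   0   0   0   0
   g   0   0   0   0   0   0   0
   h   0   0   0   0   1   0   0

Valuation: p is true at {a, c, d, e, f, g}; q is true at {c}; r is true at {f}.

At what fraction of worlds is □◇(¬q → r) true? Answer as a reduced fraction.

2/7

a: successors {c, d, f}; ◇(¬q → r) there: c:F, d:F, f:F. ✗
c: successors {d, g}; ◇(¬q → r) there: d:F, g:F. ✗
d: no successors, so □◇(¬q → r) holds vacuously. ✓
e: successors {c, g}; ◇(¬q → r) there: c:F, g:F. ✗
f: successors {d}; ◇(¬q → r) there: d:F. ✗
g: no successors, so □◇(¬q → r) holds vacuously. ✓
h: successors {f}; ◇(¬q → r) there: f:F. ✗
That's 2 of 7 worlds, so 2/7.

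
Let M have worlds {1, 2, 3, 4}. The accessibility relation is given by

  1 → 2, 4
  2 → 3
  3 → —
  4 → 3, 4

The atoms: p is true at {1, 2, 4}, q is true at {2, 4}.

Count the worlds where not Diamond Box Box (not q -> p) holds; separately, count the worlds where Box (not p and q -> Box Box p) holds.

For not Diamond Box Box (not q -> p):
1: Diamond Box Box (not q -> p) is T. ✗
2: Diamond Box Box (not q -> p) is T. ✗
3: Diamond Box Box (not q -> p) is F. ✓
4: Diamond Box Box (not q -> p) is T. ✗
— 1 world.
For Box (not p and q -> Box Box p):
1: successors {2, 4}; not p and q -> Box Box p there: 2:T, 4:T. ✓
2: successors {3}; not p and q -> Box Box p there: 3:T. ✓
3: no successors, so Box (not p and q -> Box Box p) holds vacuously. ✓
4: successors {3, 4}; not p and q -> Box Box p there: 3:T, 4:T. ✓
— 4 worlds.

1 and 4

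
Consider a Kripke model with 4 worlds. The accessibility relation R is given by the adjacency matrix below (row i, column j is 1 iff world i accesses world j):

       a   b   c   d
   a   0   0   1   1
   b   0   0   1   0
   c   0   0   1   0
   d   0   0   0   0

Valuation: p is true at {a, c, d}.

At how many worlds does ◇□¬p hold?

a: successors {c, d}; □¬p there: c:F, d:T. ✓
b: successors {c}; □¬p there: c:F. ✗
c: successors {c}; □¬p there: c:F. ✗
d: no successors, so ◇□¬p fails. ✗
Satisfying worlds: {a}.

1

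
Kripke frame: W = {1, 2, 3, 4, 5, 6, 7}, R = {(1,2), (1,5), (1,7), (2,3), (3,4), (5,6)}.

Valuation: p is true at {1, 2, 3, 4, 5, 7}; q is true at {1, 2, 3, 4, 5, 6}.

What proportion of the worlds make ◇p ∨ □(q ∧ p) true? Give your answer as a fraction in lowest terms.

6/7

1: ◇p is T, □(q ∧ p) is F. ✓
2: ◇p is T, □(q ∧ p) is T. ✓
3: ◇p is T, □(q ∧ p) is T. ✓
4: ◇p is F, □(q ∧ p) is T. ✓
5: ◇p is F, □(q ∧ p) is F. ✗
6: ◇p is F, □(q ∧ p) is T. ✓
7: ◇p is F, □(q ∧ p) is T. ✓
That's 6 of 7 worlds, so 6/7.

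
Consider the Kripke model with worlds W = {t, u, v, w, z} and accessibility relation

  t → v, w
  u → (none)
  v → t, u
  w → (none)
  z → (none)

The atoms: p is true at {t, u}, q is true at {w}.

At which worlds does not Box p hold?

{t}

t: Box p is F. ✓
u: Box p is T. ✗
v: Box p is T. ✗
w: Box p is T. ✗
z: Box p is T. ✗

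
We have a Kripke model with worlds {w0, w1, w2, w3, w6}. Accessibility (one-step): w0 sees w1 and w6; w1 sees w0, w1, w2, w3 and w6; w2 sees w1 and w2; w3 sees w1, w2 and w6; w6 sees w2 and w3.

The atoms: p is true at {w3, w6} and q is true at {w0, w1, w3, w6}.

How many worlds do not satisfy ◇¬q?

1

w0: successors {w1, w6}; ¬q there: w1:F, w6:F. ✗
w1: successors {w0, w1, w2, w3, w6}; ¬q there: w0:F, w1:F, w2:T, w3:F, w6:F. ✓
w2: successors {w1, w2}; ¬q there: w1:F, w2:T. ✓
w3: successors {w1, w2, w6}; ¬q there: w1:F, w2:T, w6:F. ✓
w6: successors {w2, w3}; ¬q there: w2:T, w3:F. ✓
Satisfying worlds: {w1, w2, w3, w6}.
So ◇¬q fails at the other 1 world.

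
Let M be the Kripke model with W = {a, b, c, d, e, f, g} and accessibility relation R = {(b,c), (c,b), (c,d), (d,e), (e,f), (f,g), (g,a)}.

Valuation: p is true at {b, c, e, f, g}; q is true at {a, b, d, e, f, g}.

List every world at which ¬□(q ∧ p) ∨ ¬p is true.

a: ¬□(q ∧ p) is F, ¬p is T. ✓
b: ¬□(q ∧ p) is T, ¬p is F. ✓
c: ¬□(q ∧ p) is T, ¬p is F. ✓
d: ¬□(q ∧ p) is F, ¬p is T. ✓
e: ¬□(q ∧ p) is F, ¬p is F. ✗
f: ¬□(q ∧ p) is F, ¬p is F. ✗
g: ¬□(q ∧ p) is T, ¬p is F. ✓

{a, b, c, d, g}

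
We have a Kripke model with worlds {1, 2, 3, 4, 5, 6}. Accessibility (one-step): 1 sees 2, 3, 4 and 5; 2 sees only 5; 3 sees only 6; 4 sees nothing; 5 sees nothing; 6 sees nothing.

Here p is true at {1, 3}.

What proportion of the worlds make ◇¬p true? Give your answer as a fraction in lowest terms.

1: successors {2, 3, 4, 5}; ¬p there: 2:T, 3:F, 4:T, 5:T. ✓
2: successors {5}; ¬p there: 5:T. ✓
3: successors {6}; ¬p there: 6:T. ✓
4: no successors, so ◇¬p fails. ✗
5: no successors, so ◇¬p fails. ✗
6: no successors, so ◇¬p fails. ✗
That's 3 of 6 worlds, so 3/6 = 1/2.

1/2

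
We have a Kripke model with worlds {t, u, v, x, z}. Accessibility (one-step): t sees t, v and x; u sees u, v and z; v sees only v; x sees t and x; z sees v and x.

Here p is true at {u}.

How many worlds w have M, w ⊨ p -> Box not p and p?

4

t: p is F, Box not p and p is F. ✓
u: p is T, Box not p and p is F. ✗
v: p is F, Box not p and p is F. ✓
x: p is F, Box not p and p is F. ✓
z: p is F, Box not p and p is F. ✓
Satisfying worlds: {t, v, x, z}.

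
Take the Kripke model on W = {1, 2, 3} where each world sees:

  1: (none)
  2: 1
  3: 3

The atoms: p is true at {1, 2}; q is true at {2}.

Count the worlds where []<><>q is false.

2

1: no successors, so []<><>q holds vacuously. ✓
2: successors {1}; <><>q there: 1:F. ✗
3: successors {3}; <><>q there: 3:F. ✗
Satisfying worlds: {1}.
So []<><>q fails at the other 2 worlds.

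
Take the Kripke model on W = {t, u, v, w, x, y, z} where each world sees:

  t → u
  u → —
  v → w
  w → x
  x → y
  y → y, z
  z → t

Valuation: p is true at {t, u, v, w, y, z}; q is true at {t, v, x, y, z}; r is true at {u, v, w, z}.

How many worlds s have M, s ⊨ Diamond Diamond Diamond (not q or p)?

t: successors {u}; Diamond Diamond (not q or p) there: u:F. ✗
u: no successors, so Diamond Diamond Diamond (not q or p) fails. ✗
v: successors {w}; Diamond Diamond (not q or p) there: w:T. ✓
w: successors {x}; Diamond Diamond (not q or p) there: x:T. ✓
x: successors {y}; Diamond Diamond (not q or p) there: y:T. ✓
y: successors {y, z}; Diamond Diamond (not q or p) there: y:T, z:T. ✓
z: successors {t}; Diamond Diamond (not q or p) there: t:F. ✗
Satisfying worlds: {v, w, x, y}.

4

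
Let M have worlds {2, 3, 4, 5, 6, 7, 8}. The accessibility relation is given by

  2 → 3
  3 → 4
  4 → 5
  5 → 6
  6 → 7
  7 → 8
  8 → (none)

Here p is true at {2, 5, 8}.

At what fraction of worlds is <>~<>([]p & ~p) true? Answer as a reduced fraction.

4/7

2: successors {3}; ~<>([]p & ~p) there: 3:F. ✗
3: successors {4}; ~<>([]p & ~p) there: 4:T. ✓
4: successors {5}; ~<>([]p & ~p) there: 5:T. ✓
5: successors {6}; ~<>([]p & ~p) there: 6:F. ✗
6: successors {7}; ~<>([]p & ~p) there: 7:T. ✓
7: successors {8}; ~<>([]p & ~p) there: 8:T. ✓
8: no successors, so <>~<>([]p & ~p) fails. ✗
That's 4 of 7 worlds, so 4/7.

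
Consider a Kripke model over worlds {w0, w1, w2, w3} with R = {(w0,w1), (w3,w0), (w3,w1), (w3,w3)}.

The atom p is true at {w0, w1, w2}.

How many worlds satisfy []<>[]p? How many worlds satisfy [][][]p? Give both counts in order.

For []<>[]p:
w0: successors {w1}; <>[]p there: w1:F. ✗
w1: no successors, so []<>[]p holds vacuously. ✓
w2: no successors, so []<>[]p holds vacuously. ✓
w3: successors {w0, w1, w3}; <>[]p there: w0:T, w1:F, w3:T. ✗
— 2 worlds.
For [][][]p:
w0: successors {w1}; [][]p there: w1:T. ✓
w1: no successors, so [][][]p holds vacuously. ✓
w2: no successors, so [][][]p holds vacuously. ✓
w3: successors {w0, w1, w3}; [][]p there: w0:T, w1:T, w3:F. ✗
— 3 worlds.

2 and 3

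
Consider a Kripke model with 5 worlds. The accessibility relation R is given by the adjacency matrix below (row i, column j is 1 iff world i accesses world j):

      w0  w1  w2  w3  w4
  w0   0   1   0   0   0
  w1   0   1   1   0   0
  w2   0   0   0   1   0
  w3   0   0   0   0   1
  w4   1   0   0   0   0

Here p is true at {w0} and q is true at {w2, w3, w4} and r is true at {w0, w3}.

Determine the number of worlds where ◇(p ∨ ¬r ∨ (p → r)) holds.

w0: successors {w1}; p ∨ ¬r ∨ (p → r) there: w1:T. ✓
w1: successors {w1, w2}; p ∨ ¬r ∨ (p → r) there: w1:T, w2:T. ✓
w2: successors {w3}; p ∨ ¬r ∨ (p → r) there: w3:T. ✓
w3: successors {w4}; p ∨ ¬r ∨ (p → r) there: w4:T. ✓
w4: successors {w0}; p ∨ ¬r ∨ (p → r) there: w0:T. ✓
Satisfying worlds: {w0, w1, w2, w3, w4}.

5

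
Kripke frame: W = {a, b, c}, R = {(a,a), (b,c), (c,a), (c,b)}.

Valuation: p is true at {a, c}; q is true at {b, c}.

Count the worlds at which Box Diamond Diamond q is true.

1

a: successors {a}; Diamond Diamond q there: a:F. ✗
b: successors {c}; Diamond Diamond q there: c:T. ✓
c: successors {a, b}; Diamond Diamond q there: a:F, b:T. ✗
Satisfying worlds: {b}.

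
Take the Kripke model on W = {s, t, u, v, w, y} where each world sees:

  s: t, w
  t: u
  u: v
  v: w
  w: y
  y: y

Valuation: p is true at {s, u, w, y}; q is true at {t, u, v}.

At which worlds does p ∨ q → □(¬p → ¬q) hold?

s: p ∨ q is T, □(¬p → ¬q) is F. ✗
t: p ∨ q is T, □(¬p → ¬q) is T. ✓
u: p ∨ q is T, □(¬p → ¬q) is F. ✗
v: p ∨ q is T, □(¬p → ¬q) is T. ✓
w: p ∨ q is T, □(¬p → ¬q) is T. ✓
y: p ∨ q is T, □(¬p → ¬q) is T. ✓

{t, v, w, y}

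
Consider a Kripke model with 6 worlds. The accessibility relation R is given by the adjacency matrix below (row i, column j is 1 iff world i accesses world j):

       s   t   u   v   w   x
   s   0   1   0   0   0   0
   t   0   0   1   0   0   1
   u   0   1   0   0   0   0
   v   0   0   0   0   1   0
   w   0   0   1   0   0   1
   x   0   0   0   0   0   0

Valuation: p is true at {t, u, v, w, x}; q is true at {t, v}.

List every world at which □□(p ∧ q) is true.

s: successors {t}; □(p ∧ q) there: t:F. ✗
t: successors {u, x}; □(p ∧ q) there: u:T, x:T. ✓
u: successors {t}; □(p ∧ q) there: t:F. ✗
v: successors {w}; □(p ∧ q) there: w:F. ✗
w: successors {u, x}; □(p ∧ q) there: u:T, x:T. ✓
x: no successors, so □□(p ∧ q) holds vacuously. ✓

{t, w, x}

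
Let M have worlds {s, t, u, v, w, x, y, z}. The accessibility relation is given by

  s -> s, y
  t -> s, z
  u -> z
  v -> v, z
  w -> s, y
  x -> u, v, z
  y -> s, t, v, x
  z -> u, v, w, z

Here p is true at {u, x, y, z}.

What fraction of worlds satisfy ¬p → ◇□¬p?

s: ¬p is T, ◇□¬p is F. ✗
t: ¬p is T, ◇□¬p is F. ✗
u: ¬p is F, ◇□¬p is F. ✓
v: ¬p is T, ◇□¬p is F. ✗
w: ¬p is T, ◇□¬p is F. ✗
x: ¬p is F, ◇□¬p is F. ✓
y: ¬p is F, ◇□¬p is F. ✓
z: ¬p is F, ◇□¬p is F. ✓
That's 4 of 8 worlds, so 4/8 = 1/2.

1/2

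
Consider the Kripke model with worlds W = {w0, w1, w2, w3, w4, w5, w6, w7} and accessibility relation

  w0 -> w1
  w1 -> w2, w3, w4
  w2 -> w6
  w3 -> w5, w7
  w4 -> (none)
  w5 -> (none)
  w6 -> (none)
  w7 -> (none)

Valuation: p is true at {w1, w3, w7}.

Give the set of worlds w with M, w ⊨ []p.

w0: successors {w1}; p there: w1:T. ✓
w1: successors {w2, w3, w4}; p there: w2:F, w3:T, w4:F. ✗
w2: successors {w6}; p there: w6:F. ✗
w3: successors {w5, w7}; p there: w5:F, w7:T. ✗
w4: no successors, so []p holds vacuously. ✓
w5: no successors, so []p holds vacuously. ✓
w6: no successors, so []p holds vacuously. ✓
w7: no successors, so []p holds vacuously. ✓

{w0, w4, w5, w6, w7}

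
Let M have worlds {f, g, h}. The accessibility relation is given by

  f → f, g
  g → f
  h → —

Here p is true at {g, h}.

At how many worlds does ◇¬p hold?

f: successors {f, g}; ¬p there: f:T, g:F. ✓
g: successors {f}; ¬p there: f:T. ✓
h: no successors, so ◇¬p fails. ✗
Satisfying worlds: {f, g}.

2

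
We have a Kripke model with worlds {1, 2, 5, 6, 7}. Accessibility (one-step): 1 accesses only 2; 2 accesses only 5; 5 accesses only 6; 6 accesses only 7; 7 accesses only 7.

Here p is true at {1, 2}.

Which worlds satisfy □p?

1: successors {2}; p there: 2:T. ✓
2: successors {5}; p there: 5:F. ✗
5: successors {6}; p there: 6:F. ✗
6: successors {7}; p there: 7:F. ✗
7: successors {7}; p there: 7:F. ✗

{1}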